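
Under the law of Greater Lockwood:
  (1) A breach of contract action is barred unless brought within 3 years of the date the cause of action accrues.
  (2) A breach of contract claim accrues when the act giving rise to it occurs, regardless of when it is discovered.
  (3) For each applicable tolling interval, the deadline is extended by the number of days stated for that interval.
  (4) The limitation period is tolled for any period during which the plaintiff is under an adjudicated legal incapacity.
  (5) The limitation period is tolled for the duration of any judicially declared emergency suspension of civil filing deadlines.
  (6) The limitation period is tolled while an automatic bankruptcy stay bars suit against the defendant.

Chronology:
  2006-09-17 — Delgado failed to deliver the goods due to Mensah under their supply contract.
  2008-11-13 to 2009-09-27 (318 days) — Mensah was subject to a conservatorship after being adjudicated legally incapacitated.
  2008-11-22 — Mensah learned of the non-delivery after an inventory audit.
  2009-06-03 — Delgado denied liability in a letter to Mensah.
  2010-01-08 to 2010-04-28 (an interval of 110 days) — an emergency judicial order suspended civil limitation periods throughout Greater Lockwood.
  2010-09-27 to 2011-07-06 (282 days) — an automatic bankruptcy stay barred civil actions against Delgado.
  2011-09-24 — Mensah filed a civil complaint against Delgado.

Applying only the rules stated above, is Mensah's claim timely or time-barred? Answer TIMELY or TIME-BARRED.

TIME-BARRED

The claim accrued on 2006-09-17, when the wrongful act occurred; under the stated occurrence rule the 2008-11-22 discovery does not delay accrual.
The untolled deadline — 3 years after 2006-09-17 — is 2009-09-17.
Because the plaintiff's legal incapacity ran from 2008-11-13 to 2009-09-27, the deadline is extended by 318 days to 2010-08-01.
Because the emergency suspension of filing deadlines ran from 2010-01-08 to 2010-04-28, the deadline is extended by 110 days to 2010-11-19.
The automatic bankruptcy stay from 2010-09-27 to 2011-07-06 tolled the period for 282 days, extending the deadline to 2011-08-28.
The other events in the timeline have no effect on the limitation period under the stated rules.
Filing on 2011-09-24 missed the 2011-08-28 deadline — the action is time-barred.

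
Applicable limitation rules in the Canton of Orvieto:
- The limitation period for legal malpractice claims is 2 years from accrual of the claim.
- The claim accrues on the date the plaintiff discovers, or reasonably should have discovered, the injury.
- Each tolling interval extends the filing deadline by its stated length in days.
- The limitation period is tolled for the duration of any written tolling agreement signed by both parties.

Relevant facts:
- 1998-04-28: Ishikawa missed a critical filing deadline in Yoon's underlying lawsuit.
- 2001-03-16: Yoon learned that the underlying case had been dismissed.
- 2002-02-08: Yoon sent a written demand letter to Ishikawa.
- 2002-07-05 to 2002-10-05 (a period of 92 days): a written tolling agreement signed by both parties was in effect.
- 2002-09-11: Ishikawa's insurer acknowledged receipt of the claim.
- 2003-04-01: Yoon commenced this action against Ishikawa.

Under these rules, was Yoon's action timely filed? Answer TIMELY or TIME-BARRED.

The claim did not accrue until Yoon discovered the injury on 2001-03-16; the 1998-04-28 act date does not start the clock under the stated rule.
The untolled deadline — 2 years after 2001-03-16 — is 2003-03-16.
Because the written tolling agreement ran from 2002-07-05 to 2002-10-05, the deadline is extended by 92 days to 2003-06-16.
The other events in the timeline have no effect on the limitation period under the stated rules.
Yoon filed on 2003-04-01, before the 2003-06-16 deadline, so the action is timely.

TIMELY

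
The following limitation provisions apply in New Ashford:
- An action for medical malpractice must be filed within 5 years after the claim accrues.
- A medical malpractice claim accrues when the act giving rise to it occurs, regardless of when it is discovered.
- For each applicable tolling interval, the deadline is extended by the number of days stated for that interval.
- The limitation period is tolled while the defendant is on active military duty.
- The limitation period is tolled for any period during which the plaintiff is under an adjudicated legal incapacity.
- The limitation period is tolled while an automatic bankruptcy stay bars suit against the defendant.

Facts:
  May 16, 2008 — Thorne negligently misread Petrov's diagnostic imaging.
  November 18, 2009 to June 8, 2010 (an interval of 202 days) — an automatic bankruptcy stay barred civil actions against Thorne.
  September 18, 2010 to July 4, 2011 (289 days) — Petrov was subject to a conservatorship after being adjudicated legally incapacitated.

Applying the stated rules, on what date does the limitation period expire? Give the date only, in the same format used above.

The claim accrued on May 16, 2008, the date of the act.
The untolled deadline — 5 years after May 16, 2008 — is May 16, 2013.
The period was tolled for 202 days by the automatic bankruptcy stay (November 18, 2009 to June 8, 2010), pushing the deadline to December 4, 2013.
The period was tolled for 289 days by the plaintiff's legal incapacity (September 18, 2010 to July 4, 2011), pushing the deadline to September 19, 2014.

September 19, 2014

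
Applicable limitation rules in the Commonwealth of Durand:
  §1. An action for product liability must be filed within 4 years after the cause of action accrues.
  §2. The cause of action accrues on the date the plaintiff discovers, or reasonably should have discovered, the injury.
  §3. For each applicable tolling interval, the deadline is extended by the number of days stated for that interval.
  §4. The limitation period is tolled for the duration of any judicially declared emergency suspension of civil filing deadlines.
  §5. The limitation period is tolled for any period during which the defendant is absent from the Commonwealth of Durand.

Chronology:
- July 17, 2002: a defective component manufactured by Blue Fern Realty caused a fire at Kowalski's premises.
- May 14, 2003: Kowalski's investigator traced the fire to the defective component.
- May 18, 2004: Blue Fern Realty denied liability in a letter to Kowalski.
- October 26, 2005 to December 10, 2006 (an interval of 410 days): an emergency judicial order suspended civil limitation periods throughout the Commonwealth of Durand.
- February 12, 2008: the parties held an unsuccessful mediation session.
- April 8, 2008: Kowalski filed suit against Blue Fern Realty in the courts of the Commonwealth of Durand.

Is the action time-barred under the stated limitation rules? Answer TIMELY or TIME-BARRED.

TIMELY

The claim did not accrue until Kowalski discovered the injury on May 14, 2003; the July 17, 2002 act date does not start the clock under the stated rule.
4 years from May 14, 2003 is May 14, 2007.
The emergency suspension of filing deadlines from October 26, 2005 to December 10, 2006 tolled the period for 410 days, extending the deadline to June 27, 2008.
None of the other events listed affects the running of the period under the stated rules.
Filing on April 8, 2008 beat the June 27, 2008 deadline — the action is timely.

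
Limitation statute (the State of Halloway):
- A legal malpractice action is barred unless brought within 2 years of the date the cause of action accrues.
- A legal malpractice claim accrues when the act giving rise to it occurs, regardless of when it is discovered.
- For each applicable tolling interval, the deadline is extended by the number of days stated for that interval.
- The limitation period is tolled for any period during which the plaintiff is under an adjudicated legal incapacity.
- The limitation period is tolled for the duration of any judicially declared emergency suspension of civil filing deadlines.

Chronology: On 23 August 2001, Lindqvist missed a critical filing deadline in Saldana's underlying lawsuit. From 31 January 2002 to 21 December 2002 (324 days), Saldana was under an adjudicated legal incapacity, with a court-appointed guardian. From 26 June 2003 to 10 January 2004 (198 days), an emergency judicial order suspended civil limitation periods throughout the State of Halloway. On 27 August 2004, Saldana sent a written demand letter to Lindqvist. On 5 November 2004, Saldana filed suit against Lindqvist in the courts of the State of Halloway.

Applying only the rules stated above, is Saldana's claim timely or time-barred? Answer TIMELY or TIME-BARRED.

TIMELY

The claim accrued on 23 August 2001, when the wrongful act occurred.
Adding the 2 years base period to 23 August 2001 gives a deadline of 23 August 2003, before any tolling.
The plaintiff's legal incapacity from 31 January 2002 to 21 December 2002 tolled the period for 324 days, extending the deadline to 12 July 2004.
The emergency suspension of filing deadlines from 26 June 2003 to 10 January 2004 tolled the period for 198 days, extending the deadline to 26 January 2005.
None of the other events listed affects the running of the period under the stated rules.
The 5 November 2004 filing precedes the 26 January 2005 deadline; the claim is timely.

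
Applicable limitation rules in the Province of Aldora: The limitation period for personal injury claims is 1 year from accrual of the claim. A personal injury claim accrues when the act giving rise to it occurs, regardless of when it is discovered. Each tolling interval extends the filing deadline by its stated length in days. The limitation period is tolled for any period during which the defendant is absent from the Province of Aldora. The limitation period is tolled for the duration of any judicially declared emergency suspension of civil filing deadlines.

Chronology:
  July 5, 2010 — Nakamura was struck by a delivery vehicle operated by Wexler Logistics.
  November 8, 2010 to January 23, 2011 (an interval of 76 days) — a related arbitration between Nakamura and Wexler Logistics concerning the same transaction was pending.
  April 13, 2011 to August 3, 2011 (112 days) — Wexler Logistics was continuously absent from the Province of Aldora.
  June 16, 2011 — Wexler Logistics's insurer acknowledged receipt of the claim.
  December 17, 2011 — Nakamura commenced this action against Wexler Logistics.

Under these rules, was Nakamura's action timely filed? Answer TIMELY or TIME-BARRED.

The claim accrued on July 5, 2010, the date of the act.
1 year from July 5, 2010 is July 5, 2011.
Because the defendant's absence from the jurisdiction ran from April 13, 2011 to August 3, 2011, the deadline is extended by 112 days to October 25, 2011.
Although a pending arbitration ran from November 8, 2010 to January 23, 2011, the stated rules do not make that a tolling event, so it is disregarded.
The other events in the timeline have no effect on the limitation period under the stated rules.
Filing on December 17, 2011 missed the October 25, 2011 deadline — the action is time-barred.

TIME-BARRED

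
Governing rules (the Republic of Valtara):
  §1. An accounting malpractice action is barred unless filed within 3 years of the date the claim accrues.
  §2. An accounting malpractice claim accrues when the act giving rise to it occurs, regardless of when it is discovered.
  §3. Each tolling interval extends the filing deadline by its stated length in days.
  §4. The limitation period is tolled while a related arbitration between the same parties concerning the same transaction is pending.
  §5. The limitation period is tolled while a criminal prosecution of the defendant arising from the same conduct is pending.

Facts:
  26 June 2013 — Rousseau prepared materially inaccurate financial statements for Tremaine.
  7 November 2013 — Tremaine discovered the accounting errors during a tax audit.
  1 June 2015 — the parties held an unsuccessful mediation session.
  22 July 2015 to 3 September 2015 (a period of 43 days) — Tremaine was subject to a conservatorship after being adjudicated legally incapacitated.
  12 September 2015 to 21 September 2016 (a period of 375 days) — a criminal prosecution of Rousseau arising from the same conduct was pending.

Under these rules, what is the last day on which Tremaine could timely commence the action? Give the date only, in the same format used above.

6 July 2017

The claim accrued on 26 June 2013, when the wrongful act occurred; under the stated occurrence rule the 7 November 2013 discovery does not delay accrual.
The untolled deadline — 3 years after 26 June 2013 — is 26 June 2016.
The pending criminal prosecution from 12 September 2015 to 21 September 2016 tolled the period for 375 days, extending the deadline to 6 July 2017.
No stated provision tolls the period for the plaintiff's incapacity, so the interval from 22 July 2015 to 3 September 2015 has no effect on the deadline.
Nothing else in the chronology tolls or restarts the period.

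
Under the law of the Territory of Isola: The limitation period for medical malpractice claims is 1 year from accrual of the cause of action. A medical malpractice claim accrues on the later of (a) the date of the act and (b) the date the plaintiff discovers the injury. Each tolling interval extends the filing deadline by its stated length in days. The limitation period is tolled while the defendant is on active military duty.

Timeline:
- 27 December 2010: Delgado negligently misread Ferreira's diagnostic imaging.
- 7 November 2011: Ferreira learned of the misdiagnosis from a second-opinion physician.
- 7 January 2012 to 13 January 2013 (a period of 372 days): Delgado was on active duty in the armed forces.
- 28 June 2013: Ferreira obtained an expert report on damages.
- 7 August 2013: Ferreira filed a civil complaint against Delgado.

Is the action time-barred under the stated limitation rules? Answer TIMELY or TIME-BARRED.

Taking the later of the act (27 December 2010) and discovery (7 November 2011), the claim accrued on 7 November 2011.
Adding the 1 year base period to 7 November 2011 gives a deadline of 7 November 2012, before any tolling.
The defendant's active military service from 7 January 2012 to 13 January 2013 tolled the period for 372 days, extending the deadline to 14 November 2013.
The other events in the timeline have no effect on the limitation period under the stated rules.
Filing on 7 August 2013 beat the 14 November 2013 deadline — the action is timely.

TIMELY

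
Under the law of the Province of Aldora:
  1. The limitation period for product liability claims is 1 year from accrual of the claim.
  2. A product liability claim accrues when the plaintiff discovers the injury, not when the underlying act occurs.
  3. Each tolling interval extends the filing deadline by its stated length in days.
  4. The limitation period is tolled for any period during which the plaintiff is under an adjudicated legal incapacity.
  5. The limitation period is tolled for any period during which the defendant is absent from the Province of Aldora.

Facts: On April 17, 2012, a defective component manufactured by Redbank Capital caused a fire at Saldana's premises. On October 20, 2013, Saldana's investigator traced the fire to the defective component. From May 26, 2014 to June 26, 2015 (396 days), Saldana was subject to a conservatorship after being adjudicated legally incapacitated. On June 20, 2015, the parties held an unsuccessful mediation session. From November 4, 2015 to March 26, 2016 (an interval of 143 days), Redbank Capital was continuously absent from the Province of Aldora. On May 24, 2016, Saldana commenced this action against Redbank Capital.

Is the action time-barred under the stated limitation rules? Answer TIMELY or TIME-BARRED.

TIME-BARRED

Accrual is tied to discovery, so the period began on October 20, 2013 rather than on April 17, 2012 when the act occurred.
The untolled deadline — 1 year after October 20, 2013 — is October 20, 2014.
The plaintiff's legal incapacity from May 26, 2014 to June 26, 2015 tolled the period for 396 days, extending the deadline to November 20, 2015.
Because the defendant's absence from the jurisdiction ran from November 4, 2015 to March 26, 2016, the deadline is extended by 143 days to April 11, 2016.
Nothing else in the chronology tolls or restarts the period.
The May 24, 2016 filing falls after the April 11, 2016 deadline; the claim is time-barred.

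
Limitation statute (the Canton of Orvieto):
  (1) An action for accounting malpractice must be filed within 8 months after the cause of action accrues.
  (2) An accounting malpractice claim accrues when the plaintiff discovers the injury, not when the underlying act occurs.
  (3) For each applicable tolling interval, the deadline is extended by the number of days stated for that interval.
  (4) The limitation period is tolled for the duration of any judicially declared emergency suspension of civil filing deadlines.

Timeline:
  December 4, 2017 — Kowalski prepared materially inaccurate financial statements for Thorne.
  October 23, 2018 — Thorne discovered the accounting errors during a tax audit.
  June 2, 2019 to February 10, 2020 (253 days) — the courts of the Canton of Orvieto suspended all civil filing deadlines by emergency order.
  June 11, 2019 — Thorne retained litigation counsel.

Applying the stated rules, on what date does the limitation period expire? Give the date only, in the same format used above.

Accrual is tied to discovery, so the period began on October 23, 2018 rather than on December 4, 2017 when the act occurred.
The untolled deadline — 8 months after October 23, 2018 — is June 23, 2019.
The period was tolled for 253 days by the emergency suspension of filing deadlines (June 2, 2019 to February 10, 2020), pushing the deadline to March 2, 2020.
Nothing else in the chronology tolls or restarts the period.

March 2, 2020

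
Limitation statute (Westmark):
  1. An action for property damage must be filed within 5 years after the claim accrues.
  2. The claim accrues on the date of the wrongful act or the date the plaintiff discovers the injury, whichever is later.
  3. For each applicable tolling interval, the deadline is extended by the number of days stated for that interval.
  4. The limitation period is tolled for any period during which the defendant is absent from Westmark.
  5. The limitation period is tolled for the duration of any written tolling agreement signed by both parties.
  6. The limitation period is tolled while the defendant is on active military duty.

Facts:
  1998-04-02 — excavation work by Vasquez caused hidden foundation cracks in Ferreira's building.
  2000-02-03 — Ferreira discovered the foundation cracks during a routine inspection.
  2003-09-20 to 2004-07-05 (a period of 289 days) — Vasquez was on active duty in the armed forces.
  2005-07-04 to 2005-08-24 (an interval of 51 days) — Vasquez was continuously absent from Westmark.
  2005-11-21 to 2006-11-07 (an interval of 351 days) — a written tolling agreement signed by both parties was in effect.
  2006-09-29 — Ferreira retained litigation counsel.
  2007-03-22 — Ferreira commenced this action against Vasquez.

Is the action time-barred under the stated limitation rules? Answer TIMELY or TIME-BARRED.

Taking the later of the act (1998-04-02) and discovery (2000-02-03), the claim accrued on 2000-02-03.
The untolled deadline — 5 years after 2000-02-03 — is 2005-02-03.
The defendant's active military service from 2003-09-20 to 2004-07-05 tolled the period for 289 days, extending the deadline to 2005-11-19.
The defendant's absence from the jurisdiction from 2005-07-04 to 2005-08-24 tolled the period for 51 days, extending the deadline to 2006-01-09.
The written tolling agreement from 2005-11-21 to 2006-11-07 tolled the period for 351 days, extending the deadline to 2006-12-26.
The other events in the timeline have no effect on the limitation period under the stated rules.
Filing on 2007-03-22 missed the 2006-12-26 deadline — the action is time-barred.

TIME-BARRED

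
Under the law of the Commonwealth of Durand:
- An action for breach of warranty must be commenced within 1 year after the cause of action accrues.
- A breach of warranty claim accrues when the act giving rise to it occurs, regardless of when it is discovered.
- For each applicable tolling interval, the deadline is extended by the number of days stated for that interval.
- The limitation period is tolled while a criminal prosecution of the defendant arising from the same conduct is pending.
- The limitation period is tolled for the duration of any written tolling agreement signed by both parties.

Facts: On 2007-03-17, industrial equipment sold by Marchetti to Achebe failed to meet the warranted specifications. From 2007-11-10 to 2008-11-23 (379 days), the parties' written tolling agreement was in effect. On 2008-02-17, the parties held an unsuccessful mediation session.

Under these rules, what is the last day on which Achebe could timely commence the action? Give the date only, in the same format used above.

2009-03-31

The claim accrued on 2007-03-17, when the wrongful act occurred.
1 year from 2007-03-17 is 2008-03-17.
The period was tolled for 379 days by the written tolling agreement (2007-11-10 to 2008-11-23), pushing the deadline to 2009-03-31.
None of the other events listed affects the running of the period under the stated rules.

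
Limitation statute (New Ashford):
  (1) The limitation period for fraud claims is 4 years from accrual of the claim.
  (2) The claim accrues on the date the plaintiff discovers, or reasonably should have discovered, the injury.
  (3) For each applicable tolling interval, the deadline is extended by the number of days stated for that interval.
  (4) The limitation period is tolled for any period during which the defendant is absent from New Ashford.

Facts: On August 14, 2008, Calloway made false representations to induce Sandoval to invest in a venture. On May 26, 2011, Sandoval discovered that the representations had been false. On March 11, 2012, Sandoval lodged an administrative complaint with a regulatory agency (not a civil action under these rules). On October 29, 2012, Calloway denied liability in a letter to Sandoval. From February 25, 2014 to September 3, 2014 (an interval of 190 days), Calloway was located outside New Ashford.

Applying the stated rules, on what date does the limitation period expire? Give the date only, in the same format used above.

Under the discovery rule, the claim accrued on May 26, 2011, when Sandoval discovered the injury — not on the August 14, 2008 date of the underlying act.
The untolled deadline — 4 years after May 26, 2011 — is May 26, 2015.
The defendant's absence from the jurisdiction from February 25, 2014 to September 3, 2014 tolled the period for 190 days, extending the deadline to December 2, 2015.
None of the other events listed affects the running of the period under the stated rules.

December 2, 2015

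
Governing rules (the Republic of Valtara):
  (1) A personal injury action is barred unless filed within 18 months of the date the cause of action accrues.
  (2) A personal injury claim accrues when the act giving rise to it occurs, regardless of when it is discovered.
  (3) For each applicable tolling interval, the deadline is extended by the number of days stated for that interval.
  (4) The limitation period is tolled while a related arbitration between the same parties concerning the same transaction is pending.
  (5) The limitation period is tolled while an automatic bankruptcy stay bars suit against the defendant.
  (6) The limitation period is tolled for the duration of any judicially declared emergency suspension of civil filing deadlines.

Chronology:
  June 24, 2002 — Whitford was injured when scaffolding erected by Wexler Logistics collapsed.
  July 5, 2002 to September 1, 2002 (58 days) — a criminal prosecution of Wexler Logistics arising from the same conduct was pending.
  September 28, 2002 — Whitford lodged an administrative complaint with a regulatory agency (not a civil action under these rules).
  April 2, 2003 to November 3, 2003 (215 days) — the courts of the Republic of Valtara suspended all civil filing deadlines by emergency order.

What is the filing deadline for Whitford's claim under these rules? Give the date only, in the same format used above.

The cause of action accrued on June 24, 2002, the date of the act.
The untolled deadline — 18 months after June 24, 2002 — is December 24, 2003.
Because the emergency suspension of filing deadlines ran from April 2, 2003 to November 3, 2003, the deadline is extended by 215 days to July 26, 2004.
Although a criminal prosecution ran from July 5, 2002 to September 1, 2002, the stated rules do not make that a tolling event, so it is disregarded.
None of the other events listed affects the running of the period under the stated rules.

July 26, 2004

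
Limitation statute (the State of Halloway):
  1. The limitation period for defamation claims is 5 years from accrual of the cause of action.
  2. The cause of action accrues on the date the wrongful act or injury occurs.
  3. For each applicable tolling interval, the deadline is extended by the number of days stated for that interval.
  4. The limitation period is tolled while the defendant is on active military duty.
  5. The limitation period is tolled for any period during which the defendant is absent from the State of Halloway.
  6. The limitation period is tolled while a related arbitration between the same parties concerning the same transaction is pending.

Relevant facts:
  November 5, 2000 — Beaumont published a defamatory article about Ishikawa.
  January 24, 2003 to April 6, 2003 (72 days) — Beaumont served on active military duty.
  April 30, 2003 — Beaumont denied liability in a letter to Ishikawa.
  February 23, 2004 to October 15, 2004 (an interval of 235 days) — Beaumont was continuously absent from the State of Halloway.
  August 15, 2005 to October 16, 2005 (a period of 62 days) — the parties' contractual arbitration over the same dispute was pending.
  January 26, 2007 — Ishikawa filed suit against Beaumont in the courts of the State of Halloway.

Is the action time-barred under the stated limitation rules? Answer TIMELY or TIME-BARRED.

TIME-BARRED

The cause of action accrued on November 5, 2000, the date of the act.
Adding the 5 years base period to November 5, 2000 gives a deadline of November 5, 2005, before any tolling.
Because the defendant's active military service ran from January 24, 2003 to April 6, 2003, the deadline is extended by 72 days to January 16, 2006.
Because the defendant's absence from the jurisdiction ran from February 23, 2004 to October 15, 2004, the deadline is extended by 235 days to September 8, 2006.
The pending related arbitration from August 15, 2005 to October 16, 2005 tolled the period for 62 days, extending the deadline to November 9, 2006.
Nothing else in the chronology tolls or restarts the period.
Ishikawa filed on January 26, 2007, after the November 9, 2006 deadline, so the action is time-barred.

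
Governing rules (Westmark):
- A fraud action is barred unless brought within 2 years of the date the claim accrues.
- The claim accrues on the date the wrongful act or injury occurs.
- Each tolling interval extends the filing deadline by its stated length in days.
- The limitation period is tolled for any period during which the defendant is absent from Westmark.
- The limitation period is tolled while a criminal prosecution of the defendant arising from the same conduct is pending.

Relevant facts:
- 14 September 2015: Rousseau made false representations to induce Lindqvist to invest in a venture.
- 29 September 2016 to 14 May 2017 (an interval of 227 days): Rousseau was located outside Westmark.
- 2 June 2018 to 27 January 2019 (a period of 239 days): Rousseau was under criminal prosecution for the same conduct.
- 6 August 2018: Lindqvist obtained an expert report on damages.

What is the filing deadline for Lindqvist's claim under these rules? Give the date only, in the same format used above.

29 April 2018

The claim accrued on 14 September 2015, when the wrongful act occurred.
2 years from 14 September 2015 is 14 September 2017.
The defendant's absence from the jurisdiction from 29 September 2016 to 14 May 2017 tolled the period for 227 days, extending the deadline to 29 April 2018.
The pending criminal prosecution from 2 June 2018 to 27 January 2019 began after the period had already run on 29 April 2018, so it has no tolling effect.
The other events in the timeline have no effect on the limitation period under the stated rules.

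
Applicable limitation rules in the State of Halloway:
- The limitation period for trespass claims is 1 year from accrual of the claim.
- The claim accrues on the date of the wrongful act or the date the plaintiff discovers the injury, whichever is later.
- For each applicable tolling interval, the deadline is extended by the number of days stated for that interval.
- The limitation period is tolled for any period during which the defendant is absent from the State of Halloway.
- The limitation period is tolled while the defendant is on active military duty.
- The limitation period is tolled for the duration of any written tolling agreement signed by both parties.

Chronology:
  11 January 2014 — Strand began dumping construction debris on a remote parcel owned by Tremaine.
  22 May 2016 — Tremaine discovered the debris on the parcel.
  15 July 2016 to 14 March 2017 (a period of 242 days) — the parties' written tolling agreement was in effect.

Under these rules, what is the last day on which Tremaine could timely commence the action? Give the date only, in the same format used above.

19 January 2018

Because discovery on 22 May 2016 post-dates the 11 January 2014 act, accrual under the later-of rule falls on 22 May 2016.
The untolled deadline — 1 year after 22 May 2016 — is 22 May 2017.
The period was tolled for 242 days by the written tolling agreement (15 July 2016 to 14 March 2017), pushing the deadline to 19 January 2018.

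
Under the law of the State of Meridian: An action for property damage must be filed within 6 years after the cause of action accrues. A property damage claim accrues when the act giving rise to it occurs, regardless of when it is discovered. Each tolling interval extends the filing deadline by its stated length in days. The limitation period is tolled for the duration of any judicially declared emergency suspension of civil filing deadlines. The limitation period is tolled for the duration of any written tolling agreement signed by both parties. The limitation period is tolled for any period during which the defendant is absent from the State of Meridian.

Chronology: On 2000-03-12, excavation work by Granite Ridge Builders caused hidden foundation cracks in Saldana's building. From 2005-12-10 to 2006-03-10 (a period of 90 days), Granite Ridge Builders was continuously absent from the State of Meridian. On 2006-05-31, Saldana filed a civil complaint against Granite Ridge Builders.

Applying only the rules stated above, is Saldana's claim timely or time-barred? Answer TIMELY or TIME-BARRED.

TIMELY

The limitation period began to run on 2000-03-12.
The untolled deadline — 6 years after 2000-03-12 — is 2006-03-12.
Because the defendant's absence from the jurisdiction ran from 2005-12-10 to 2006-03-10, the deadline is extended by 90 days to 2006-06-10.
Saldana filed on 2006-05-31, before the 2006-06-10 deadline, so the action is timely.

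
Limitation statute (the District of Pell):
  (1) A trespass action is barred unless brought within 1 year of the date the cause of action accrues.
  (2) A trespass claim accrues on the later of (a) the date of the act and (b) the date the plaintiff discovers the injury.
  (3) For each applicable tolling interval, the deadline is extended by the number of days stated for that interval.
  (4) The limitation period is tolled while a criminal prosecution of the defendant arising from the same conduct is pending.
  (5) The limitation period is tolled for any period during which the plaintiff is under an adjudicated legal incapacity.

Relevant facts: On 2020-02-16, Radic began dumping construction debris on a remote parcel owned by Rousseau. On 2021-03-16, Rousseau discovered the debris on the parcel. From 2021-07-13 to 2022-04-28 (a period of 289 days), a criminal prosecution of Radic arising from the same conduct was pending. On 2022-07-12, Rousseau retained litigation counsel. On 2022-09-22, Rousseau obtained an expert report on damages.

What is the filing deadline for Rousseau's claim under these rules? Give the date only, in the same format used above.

The claim accrued on 2021-03-16 — the later of the 2020-02-16 act and the 2021-03-16 discovery.
Adding the 1 year base period to 2021-03-16 gives a deadline of 2022-03-16, before any tolling.
Because the pending criminal prosecution ran from 2021-07-13 to 2022-04-28, the deadline is extended by 289 days to 2022-12-30.
The other events in the timeline have no effect on the limitation period under the stated rules.

2022-12-30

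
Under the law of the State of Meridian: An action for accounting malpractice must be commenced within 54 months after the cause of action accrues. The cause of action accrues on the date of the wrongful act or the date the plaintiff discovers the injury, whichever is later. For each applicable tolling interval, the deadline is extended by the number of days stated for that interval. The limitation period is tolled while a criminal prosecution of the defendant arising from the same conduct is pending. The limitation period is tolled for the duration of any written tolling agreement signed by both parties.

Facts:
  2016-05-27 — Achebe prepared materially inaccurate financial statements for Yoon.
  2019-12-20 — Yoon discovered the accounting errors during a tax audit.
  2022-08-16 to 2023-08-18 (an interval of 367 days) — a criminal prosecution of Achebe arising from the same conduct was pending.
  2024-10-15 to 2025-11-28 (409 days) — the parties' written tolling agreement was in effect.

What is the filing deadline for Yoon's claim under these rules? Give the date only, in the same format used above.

The claim accrued on 2019-12-20 — the later of the 2016-05-27 act and the 2019-12-20 discovery.
54 months from 2019-12-20 is 2024-06-20.
Because the pending criminal prosecution ran from 2022-08-16 to 2023-08-18, the deadline is extended by 367 days to 2025-06-22.
The written tolling agreement from 2024-10-15 to 2025-11-28 tolled the period for 409 days, extending the deadline to 2026-08-05.

2026-08-05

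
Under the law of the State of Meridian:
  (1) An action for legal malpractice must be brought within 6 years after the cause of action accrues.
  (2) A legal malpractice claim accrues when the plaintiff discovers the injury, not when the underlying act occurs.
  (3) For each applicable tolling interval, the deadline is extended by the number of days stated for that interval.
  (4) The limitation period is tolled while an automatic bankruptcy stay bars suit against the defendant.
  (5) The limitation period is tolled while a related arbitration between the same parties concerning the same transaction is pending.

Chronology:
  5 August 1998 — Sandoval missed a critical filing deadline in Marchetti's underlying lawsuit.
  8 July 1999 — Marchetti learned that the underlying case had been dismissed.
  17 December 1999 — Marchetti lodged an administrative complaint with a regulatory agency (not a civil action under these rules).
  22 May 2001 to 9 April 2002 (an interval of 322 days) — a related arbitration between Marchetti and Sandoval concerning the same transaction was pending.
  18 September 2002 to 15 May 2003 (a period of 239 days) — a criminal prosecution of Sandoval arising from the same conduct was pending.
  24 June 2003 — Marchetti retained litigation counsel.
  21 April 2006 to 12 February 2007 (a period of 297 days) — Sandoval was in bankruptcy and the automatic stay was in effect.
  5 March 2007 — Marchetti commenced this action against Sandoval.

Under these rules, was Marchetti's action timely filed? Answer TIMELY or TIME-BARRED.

Accrual is tied to discovery, so the period began on 8 July 1999 rather than on 5 August 1998 when the act occurred.
6 years from 8 July 1999 is 8 July 2005.
The pending related arbitration from 22 May 2001 to 9 April 2002 tolled the period for 322 days, extending the deadline to 26 May 2006.
The period was tolled for 297 days by the automatic bankruptcy stay (21 April 2006 to 12 February 2007), pushing the deadline to 19 March 2007.
Although a criminal prosecution ran from 18 September 2002 to 15 May 2003, the stated rules do not make that a tolling event, so it is disregarded.
Nothing else in the chronology tolls or restarts the period.
The 5 March 2007 filing precedes the 19 March 2007 deadline; the claim is timely.

TIMELY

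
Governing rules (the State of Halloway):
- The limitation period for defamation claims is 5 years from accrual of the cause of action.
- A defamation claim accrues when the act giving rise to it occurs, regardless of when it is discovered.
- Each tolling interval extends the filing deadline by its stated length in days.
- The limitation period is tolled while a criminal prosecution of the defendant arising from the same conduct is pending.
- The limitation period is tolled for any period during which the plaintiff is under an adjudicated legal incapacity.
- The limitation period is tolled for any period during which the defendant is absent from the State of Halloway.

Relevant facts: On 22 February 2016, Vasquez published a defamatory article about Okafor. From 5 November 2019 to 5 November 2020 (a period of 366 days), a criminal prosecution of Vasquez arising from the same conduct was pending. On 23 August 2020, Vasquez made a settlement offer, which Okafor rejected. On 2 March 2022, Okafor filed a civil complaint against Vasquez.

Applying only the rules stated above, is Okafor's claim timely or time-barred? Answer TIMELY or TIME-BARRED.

The cause of action accrued on 22 February 2016, the date of the act.
5 years from 22 February 2016 is 22 February 2021.
Because the pending criminal prosecution ran from 5 November 2019 to 5 November 2020, the deadline is extended by 366 days to 23 February 2022.
The other events in the timeline have no effect on the limitation period under the stated rules.
The 2 March 2022 filing falls after the 23 February 2022 deadline; the claim is time-barred.

TIME-BARRED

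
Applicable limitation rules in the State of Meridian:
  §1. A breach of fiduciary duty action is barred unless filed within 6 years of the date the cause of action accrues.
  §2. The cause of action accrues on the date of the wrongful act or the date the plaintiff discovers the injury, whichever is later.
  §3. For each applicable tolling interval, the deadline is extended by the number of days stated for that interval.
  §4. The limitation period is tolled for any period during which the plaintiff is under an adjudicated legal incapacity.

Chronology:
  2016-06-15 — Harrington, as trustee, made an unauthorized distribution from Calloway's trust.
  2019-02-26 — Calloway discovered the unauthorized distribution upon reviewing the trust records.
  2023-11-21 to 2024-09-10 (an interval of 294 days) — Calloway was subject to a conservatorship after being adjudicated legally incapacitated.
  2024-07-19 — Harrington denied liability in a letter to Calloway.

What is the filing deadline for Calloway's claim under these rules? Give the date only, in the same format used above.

2025-12-17

Because discovery on 2019-02-26 post-dates the 2016-06-15 act, accrual under the later-of rule falls on 2019-02-26.
Adding the 6 years base period to 2019-02-26 gives a deadline of 2025-02-26, before any tolling.
Because the plaintiff's legal incapacity ran from 2023-11-21 to 2024-09-10, the deadline is extended by 294 days to 2025-12-17.
The other events in the timeline have no effect on the limitation period under the stated rules.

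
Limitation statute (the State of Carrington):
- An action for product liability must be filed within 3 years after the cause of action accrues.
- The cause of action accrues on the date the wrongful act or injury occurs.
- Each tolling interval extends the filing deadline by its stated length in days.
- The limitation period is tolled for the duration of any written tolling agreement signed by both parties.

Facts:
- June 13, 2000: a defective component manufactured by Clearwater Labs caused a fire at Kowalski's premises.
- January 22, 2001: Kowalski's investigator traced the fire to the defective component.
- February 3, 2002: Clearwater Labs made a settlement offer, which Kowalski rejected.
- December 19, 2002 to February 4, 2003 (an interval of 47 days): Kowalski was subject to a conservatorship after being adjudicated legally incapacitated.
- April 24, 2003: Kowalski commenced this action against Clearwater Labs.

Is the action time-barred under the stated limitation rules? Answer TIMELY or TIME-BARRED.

TIMELY

Because the rule ties accrual to occurrence, the claim accrued on June 13, 2000, not on the January 22, 2001 discovery date.
3 years from June 13, 2000 is June 13, 2003.
The plaintiff's legal incapacity from December 19, 2002 to February 4, 2003 does not toll the period, because no stated rule makes the plaintiff's incapacity a tolling event.
The other events in the timeline have no effect on the limitation period under the stated rules.
Kowalski filed on April 24, 2003, before the June 13, 2003 deadline, so the action is timely.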